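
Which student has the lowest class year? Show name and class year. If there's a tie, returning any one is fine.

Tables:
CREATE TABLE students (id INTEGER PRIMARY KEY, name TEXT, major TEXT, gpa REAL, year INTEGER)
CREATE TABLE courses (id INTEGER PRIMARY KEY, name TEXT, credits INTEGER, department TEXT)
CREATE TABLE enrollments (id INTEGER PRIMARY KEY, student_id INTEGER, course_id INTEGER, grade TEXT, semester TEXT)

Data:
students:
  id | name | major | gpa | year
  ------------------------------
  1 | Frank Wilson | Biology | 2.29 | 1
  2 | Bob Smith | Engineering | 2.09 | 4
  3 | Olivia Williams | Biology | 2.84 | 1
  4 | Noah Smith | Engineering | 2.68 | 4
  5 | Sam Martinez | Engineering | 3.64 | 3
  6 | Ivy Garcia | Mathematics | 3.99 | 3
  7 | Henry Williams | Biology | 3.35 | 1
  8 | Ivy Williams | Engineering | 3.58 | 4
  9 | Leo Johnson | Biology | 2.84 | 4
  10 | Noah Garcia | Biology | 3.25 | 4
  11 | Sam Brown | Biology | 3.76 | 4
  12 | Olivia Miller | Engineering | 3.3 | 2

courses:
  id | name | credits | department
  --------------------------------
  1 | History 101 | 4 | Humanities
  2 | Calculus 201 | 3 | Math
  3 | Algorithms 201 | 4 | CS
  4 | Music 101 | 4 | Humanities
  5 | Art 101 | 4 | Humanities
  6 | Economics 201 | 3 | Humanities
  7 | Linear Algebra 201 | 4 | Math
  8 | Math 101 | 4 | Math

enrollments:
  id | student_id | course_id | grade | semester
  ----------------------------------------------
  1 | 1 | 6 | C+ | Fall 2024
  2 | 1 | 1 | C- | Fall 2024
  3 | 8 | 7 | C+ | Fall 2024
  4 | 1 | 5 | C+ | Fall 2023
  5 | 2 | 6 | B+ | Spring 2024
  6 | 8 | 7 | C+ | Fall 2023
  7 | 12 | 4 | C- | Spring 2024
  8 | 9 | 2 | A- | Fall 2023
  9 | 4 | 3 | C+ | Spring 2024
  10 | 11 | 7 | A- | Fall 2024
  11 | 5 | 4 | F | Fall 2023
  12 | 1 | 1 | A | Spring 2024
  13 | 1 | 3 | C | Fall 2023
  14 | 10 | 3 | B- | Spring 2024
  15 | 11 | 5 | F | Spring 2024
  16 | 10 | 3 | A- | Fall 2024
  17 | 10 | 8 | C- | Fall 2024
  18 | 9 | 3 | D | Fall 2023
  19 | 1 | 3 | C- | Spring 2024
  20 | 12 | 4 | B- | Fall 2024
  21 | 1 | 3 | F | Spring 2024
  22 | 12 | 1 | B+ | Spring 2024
SELECT name, year FROM students ORDER BY year ASC LIMIT 1

Execution result:
name | year
Frank Wilson | 1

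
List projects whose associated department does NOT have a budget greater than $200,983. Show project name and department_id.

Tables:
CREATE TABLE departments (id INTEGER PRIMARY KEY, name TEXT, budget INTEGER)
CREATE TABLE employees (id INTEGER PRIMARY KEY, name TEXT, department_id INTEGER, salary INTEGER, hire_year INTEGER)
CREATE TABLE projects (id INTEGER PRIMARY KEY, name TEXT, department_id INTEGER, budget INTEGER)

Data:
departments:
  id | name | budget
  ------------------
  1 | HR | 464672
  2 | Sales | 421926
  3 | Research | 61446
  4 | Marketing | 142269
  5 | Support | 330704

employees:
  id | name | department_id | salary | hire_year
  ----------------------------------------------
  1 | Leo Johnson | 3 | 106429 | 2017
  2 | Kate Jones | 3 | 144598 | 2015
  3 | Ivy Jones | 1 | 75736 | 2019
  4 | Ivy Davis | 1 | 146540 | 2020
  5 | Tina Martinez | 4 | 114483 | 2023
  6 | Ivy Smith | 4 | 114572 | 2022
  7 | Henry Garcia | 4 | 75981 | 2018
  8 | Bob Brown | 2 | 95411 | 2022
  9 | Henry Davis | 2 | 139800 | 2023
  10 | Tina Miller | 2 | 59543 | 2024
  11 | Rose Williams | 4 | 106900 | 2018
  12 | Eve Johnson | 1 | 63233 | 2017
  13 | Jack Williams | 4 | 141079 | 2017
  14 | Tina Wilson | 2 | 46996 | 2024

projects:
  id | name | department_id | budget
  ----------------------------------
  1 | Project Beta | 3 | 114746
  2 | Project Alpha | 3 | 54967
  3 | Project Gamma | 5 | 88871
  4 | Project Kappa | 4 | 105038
SELECT name, department_id FROM projects WHERE department_id NOT IN (SELECT id FROM departments WHERE budget > 200983)

Execution result:
name | department_id
Project Beta | 3
Project Alpha | 3
Project Kappa | 4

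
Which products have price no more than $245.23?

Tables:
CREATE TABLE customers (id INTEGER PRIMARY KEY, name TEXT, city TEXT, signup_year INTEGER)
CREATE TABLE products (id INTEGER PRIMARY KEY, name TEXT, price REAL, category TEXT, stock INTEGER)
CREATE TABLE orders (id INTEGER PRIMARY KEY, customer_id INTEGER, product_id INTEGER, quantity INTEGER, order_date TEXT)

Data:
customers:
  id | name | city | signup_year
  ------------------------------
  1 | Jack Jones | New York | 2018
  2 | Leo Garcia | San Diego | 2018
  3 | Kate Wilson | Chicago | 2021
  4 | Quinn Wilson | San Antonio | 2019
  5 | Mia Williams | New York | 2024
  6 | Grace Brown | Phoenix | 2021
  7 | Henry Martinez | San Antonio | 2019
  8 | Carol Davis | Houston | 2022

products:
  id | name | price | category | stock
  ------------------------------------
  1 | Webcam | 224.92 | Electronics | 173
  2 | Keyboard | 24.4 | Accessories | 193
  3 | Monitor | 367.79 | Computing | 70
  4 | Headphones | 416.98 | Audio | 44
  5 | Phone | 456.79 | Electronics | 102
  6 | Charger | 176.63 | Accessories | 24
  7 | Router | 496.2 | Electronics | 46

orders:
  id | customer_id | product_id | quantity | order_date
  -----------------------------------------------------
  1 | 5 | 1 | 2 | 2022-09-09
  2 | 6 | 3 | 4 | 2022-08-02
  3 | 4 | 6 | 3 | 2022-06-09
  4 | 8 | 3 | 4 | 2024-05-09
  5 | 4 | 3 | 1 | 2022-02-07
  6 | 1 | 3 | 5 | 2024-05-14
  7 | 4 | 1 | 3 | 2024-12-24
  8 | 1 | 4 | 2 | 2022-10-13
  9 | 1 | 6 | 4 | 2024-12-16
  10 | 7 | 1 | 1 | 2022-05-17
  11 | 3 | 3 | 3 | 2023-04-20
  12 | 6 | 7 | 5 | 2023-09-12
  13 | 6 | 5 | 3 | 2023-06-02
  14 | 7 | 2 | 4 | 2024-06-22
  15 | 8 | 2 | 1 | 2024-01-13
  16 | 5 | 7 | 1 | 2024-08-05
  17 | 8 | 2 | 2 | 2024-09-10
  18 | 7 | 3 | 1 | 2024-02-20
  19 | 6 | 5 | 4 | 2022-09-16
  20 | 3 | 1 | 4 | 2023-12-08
SELECT name, price FROM products WHERE price <= 245.23

Execution result:
name | price
Webcam | 224.92
Keyboard | 24.40
Charger | 176.63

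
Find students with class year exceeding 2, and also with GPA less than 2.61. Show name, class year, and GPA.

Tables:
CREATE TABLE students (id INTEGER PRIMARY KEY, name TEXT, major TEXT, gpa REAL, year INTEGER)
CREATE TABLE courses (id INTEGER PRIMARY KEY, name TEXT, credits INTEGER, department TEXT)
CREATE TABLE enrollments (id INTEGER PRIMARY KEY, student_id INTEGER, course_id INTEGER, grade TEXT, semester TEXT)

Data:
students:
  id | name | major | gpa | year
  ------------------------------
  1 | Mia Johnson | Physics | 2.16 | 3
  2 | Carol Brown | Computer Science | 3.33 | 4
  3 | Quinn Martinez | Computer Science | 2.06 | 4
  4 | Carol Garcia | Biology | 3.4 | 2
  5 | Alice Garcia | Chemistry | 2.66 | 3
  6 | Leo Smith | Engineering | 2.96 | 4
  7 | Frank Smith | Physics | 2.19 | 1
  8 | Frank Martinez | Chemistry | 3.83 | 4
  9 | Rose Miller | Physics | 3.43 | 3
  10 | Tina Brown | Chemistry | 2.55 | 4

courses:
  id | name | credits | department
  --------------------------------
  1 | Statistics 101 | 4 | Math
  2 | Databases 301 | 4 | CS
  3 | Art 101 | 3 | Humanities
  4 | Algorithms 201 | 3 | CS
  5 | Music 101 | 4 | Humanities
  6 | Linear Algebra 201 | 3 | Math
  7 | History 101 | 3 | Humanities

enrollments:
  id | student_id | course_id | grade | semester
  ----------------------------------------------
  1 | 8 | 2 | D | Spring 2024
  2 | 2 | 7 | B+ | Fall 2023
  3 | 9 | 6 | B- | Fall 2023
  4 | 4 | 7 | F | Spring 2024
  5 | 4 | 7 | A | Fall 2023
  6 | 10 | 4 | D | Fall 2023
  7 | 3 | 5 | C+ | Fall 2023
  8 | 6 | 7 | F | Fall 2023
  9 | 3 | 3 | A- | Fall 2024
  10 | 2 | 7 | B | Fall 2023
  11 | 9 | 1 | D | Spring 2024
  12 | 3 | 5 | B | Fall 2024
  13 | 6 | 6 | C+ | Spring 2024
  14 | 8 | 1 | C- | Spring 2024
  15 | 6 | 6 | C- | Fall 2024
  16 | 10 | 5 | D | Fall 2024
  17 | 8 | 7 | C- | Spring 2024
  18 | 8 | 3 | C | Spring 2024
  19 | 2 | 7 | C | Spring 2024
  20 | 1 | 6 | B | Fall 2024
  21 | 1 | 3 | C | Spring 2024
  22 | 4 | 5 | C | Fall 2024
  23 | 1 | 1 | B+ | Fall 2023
SELECT name, year, gpa FROM students WHERE year > 2 AND gpa < 2.61

Execution result:
name | year | gpa
Mia Johnson | 3 | 2.16
Quinn Martinez | 4 | 2.06
Tina Brown | 4 | 2.55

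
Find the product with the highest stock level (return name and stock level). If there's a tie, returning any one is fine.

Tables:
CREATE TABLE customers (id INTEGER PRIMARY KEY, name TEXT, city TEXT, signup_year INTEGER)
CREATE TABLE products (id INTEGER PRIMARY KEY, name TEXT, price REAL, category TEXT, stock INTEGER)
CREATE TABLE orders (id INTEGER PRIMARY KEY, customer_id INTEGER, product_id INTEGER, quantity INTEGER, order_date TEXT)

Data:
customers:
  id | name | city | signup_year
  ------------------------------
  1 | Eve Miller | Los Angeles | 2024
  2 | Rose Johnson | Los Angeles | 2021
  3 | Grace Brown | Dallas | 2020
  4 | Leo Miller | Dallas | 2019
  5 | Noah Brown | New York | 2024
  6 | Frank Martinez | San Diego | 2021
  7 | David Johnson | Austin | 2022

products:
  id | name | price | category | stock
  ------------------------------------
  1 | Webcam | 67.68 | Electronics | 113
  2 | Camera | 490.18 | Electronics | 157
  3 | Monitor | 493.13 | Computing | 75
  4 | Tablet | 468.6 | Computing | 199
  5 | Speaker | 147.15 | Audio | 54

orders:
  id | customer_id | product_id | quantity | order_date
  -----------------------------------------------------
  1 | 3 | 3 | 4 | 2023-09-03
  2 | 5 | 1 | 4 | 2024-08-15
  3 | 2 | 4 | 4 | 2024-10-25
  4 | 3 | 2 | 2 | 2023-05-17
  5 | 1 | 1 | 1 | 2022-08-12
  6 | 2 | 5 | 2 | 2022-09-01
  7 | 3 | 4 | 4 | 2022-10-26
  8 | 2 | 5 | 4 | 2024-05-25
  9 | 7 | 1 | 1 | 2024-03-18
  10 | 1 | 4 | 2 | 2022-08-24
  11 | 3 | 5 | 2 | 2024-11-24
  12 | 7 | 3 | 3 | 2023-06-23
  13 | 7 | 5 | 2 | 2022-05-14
SELECT name, stock FROM products ORDER BY stock DESC LIMIT 1

Execution result:
name | stock
Tablet | 199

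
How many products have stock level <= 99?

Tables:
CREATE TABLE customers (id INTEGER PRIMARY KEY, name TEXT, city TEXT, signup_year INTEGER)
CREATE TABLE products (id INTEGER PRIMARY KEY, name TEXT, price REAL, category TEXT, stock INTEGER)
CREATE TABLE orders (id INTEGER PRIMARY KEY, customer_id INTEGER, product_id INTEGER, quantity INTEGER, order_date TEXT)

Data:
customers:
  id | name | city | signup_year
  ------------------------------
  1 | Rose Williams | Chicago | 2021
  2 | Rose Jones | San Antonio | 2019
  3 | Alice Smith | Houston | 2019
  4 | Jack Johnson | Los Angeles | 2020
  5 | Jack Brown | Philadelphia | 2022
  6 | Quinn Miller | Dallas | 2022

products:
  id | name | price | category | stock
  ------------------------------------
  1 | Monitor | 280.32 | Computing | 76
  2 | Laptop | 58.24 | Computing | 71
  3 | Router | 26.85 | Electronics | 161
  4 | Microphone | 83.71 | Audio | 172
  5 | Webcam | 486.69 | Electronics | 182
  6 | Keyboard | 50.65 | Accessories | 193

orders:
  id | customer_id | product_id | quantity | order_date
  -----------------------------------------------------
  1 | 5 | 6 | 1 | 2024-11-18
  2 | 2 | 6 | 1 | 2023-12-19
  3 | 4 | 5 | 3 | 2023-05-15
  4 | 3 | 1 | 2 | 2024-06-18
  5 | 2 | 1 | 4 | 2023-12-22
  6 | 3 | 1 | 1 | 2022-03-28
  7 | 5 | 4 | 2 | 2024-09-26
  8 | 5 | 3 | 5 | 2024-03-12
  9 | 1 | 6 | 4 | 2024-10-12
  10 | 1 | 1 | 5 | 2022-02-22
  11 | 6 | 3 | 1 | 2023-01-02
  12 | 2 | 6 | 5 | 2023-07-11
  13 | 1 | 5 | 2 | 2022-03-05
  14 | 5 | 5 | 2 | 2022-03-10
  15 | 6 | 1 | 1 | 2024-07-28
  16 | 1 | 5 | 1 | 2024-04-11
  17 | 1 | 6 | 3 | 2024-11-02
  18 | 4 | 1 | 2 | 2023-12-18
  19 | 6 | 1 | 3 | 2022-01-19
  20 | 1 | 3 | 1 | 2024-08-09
SELECT COUNT(*) FROM products WHERE stock <= 99

Execution result:
2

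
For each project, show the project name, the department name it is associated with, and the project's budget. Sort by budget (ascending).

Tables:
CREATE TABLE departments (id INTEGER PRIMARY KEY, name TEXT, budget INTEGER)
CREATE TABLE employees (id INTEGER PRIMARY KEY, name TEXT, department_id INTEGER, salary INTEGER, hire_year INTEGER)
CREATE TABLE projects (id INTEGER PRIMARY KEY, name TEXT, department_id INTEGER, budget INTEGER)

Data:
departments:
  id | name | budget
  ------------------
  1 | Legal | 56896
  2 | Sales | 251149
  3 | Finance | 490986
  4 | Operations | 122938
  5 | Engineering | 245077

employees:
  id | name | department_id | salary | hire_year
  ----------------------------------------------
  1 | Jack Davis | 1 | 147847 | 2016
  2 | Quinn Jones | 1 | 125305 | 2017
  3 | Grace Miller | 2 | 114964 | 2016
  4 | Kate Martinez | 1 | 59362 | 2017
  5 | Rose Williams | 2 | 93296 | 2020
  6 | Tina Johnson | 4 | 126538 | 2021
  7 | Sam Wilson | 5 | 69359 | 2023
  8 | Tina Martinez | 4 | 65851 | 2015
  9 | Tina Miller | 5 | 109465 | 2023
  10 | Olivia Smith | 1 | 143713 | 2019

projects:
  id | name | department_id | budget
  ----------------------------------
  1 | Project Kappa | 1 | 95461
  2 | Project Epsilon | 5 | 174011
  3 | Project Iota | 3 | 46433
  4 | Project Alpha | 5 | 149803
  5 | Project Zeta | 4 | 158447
SELECT c.name, p.name AS department, c.budget FROM projects c JOIN departments p ON c.department_id = p.id ORDER BY c.budget ASC

Execution result:
name | department | budget
Project Iota | Finance | 46433
Project Kappa | Legal | 95461
Project Alpha | Engineering | 149803
Project Zeta | Operations | 158447
Project Epsilon | Engineering | 174011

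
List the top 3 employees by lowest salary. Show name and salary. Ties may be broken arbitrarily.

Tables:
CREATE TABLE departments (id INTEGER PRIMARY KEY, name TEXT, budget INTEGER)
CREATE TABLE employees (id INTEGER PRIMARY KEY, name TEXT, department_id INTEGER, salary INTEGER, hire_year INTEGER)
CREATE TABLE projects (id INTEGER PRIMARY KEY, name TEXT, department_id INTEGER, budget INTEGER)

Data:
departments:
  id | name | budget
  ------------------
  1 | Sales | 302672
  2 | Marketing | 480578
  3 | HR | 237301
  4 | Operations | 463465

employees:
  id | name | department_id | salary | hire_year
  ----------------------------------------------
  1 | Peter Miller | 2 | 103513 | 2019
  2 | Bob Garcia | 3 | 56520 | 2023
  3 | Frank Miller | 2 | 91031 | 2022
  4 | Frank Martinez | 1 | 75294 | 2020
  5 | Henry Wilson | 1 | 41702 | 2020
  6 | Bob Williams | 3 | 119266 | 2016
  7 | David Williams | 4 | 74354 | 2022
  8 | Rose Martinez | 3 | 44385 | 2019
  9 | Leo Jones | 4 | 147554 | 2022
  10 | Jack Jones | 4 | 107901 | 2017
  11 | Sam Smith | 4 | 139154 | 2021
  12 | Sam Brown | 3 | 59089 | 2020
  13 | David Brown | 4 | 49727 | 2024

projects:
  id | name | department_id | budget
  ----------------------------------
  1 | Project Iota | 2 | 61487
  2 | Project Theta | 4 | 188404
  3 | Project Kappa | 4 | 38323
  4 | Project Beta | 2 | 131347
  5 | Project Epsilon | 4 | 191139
SELECT name, salary FROM employees ORDER BY salary ASC LIMIT 3

Execution result:
name | salary
Henry Wilson | 41702
Rose Martinez | 44385
David Brown | 49727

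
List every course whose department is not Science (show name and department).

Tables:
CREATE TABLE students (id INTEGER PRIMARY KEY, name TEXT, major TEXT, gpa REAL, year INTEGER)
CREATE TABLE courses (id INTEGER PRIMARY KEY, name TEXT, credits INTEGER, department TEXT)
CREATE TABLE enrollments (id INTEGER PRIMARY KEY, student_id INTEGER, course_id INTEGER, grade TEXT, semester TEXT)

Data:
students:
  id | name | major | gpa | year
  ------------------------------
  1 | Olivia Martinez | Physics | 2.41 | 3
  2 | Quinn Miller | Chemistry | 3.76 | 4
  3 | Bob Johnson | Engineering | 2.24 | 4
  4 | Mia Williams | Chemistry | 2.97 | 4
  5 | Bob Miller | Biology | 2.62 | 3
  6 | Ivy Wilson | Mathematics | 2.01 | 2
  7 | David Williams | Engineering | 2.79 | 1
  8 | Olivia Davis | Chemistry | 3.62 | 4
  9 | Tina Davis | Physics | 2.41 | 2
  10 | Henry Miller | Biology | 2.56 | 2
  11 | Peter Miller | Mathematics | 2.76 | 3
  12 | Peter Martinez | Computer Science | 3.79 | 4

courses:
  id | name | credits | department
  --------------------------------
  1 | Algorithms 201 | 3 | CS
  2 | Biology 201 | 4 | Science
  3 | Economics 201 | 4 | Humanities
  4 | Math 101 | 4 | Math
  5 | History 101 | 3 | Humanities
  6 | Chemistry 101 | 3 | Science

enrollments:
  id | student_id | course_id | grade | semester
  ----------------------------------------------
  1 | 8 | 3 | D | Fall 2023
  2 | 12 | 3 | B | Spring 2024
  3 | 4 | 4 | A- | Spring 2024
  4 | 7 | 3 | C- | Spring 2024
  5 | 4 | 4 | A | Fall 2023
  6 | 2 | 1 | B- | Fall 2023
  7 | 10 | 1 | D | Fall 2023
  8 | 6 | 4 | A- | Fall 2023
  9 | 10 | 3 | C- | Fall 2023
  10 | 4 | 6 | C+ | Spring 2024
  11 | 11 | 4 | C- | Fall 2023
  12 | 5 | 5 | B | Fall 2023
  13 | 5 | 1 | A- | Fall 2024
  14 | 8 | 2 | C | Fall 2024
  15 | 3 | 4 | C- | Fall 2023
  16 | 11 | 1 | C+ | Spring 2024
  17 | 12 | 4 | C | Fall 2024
SELECT name, department FROM courses WHERE department <> 'Science'

Execution result:
name | department
Algorithms 201 | CS
Economics 201 | Humanities
Math 101 | Math
History 101 | Humanities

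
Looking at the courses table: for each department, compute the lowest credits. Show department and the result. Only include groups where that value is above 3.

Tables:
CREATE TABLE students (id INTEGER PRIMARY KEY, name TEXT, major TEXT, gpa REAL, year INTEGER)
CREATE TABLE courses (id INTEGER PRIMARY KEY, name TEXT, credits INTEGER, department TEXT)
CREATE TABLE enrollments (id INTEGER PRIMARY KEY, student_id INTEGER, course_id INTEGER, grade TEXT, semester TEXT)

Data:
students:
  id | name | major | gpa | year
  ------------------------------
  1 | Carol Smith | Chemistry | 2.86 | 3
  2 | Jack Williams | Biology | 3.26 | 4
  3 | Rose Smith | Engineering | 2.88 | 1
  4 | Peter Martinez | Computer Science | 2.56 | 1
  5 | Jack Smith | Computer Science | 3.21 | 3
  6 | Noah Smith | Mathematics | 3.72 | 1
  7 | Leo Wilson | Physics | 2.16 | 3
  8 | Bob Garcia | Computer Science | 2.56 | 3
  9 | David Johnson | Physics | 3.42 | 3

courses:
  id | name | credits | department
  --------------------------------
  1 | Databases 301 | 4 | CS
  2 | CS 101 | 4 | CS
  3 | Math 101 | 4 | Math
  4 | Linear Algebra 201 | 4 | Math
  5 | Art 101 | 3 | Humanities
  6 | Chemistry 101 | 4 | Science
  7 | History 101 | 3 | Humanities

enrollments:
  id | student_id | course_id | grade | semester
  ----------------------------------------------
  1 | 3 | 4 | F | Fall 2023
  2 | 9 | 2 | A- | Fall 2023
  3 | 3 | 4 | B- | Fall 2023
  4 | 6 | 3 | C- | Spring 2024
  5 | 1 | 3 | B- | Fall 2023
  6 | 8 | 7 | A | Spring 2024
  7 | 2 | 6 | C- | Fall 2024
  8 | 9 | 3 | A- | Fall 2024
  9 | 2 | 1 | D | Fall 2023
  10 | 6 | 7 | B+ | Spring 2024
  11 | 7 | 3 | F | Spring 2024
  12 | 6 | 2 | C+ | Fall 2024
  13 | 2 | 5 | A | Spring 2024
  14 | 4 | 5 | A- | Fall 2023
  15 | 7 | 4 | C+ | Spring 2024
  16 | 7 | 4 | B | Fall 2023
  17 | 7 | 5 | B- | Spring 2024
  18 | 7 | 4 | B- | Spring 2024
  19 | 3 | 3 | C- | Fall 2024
SELECT department, MIN(credits) AS min_credits FROM courses GROUP BY department HAVING MIN(credits) > 3

Execution result:
department | min_credits
CS | 4
Math | 4
Science | 4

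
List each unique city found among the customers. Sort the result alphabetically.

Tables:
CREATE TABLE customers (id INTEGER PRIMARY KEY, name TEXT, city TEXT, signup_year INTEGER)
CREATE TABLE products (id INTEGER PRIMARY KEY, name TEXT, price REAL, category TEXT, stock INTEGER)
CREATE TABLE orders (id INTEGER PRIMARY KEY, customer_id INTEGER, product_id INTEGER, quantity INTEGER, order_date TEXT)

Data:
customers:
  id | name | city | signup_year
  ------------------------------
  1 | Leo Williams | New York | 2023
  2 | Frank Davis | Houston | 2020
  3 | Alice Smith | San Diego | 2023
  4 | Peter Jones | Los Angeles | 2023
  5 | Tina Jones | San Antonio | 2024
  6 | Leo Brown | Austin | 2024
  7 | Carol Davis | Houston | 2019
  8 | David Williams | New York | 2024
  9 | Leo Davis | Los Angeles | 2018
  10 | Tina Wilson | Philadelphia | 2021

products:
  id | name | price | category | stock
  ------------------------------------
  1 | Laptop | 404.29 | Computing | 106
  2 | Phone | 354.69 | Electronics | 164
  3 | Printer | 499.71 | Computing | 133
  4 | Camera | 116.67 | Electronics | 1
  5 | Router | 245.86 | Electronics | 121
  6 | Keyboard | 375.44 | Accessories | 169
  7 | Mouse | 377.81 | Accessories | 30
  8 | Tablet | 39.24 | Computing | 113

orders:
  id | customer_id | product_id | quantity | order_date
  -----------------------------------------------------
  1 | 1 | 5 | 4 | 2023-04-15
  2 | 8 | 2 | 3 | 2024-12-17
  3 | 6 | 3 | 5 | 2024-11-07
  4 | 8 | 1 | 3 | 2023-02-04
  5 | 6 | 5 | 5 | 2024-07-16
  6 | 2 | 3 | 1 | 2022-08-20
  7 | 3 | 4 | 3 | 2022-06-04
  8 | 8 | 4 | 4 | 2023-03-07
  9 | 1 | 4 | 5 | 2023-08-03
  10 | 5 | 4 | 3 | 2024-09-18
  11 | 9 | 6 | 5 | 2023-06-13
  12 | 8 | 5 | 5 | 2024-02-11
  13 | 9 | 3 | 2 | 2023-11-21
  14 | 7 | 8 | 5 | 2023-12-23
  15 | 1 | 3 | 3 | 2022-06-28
SELECT DISTINCT city FROM customers ORDER BY city

Execution result:
city
Austin
Houston
Los Angeles
New York
Philadelphia
San Antonio
San Diego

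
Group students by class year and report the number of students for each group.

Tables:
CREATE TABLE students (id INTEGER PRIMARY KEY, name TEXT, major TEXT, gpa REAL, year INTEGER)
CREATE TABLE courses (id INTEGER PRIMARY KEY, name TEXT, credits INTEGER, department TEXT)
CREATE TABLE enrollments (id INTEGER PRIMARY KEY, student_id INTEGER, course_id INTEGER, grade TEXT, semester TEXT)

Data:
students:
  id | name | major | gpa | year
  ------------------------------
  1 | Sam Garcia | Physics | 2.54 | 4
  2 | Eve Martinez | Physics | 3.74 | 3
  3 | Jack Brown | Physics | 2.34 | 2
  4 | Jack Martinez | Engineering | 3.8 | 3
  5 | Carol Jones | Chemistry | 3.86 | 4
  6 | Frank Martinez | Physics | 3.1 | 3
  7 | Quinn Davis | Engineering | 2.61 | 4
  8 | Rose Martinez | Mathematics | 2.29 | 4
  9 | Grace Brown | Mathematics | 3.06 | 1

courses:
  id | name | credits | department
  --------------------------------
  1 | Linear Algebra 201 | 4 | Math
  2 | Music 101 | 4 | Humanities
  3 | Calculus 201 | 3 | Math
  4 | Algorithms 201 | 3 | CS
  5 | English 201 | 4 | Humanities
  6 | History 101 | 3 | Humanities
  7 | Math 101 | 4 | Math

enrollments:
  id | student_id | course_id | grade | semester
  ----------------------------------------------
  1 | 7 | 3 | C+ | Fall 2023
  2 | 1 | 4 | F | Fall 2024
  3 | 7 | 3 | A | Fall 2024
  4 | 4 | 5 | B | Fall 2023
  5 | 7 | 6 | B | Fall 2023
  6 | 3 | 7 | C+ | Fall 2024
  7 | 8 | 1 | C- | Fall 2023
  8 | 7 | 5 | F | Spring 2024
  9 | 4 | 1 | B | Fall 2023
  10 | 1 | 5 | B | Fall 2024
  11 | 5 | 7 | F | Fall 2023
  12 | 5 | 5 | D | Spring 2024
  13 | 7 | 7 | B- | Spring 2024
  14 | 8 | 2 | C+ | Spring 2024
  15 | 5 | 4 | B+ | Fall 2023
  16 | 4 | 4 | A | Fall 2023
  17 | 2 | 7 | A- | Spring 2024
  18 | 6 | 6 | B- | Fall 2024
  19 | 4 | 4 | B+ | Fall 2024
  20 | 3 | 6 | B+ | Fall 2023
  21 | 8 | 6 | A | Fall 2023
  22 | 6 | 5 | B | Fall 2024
SELECT year, COUNT(*) AS n FROM students GROUP BY year

Execution result:
year | n
1 | 1
2 | 1
3 | 3
4 | 4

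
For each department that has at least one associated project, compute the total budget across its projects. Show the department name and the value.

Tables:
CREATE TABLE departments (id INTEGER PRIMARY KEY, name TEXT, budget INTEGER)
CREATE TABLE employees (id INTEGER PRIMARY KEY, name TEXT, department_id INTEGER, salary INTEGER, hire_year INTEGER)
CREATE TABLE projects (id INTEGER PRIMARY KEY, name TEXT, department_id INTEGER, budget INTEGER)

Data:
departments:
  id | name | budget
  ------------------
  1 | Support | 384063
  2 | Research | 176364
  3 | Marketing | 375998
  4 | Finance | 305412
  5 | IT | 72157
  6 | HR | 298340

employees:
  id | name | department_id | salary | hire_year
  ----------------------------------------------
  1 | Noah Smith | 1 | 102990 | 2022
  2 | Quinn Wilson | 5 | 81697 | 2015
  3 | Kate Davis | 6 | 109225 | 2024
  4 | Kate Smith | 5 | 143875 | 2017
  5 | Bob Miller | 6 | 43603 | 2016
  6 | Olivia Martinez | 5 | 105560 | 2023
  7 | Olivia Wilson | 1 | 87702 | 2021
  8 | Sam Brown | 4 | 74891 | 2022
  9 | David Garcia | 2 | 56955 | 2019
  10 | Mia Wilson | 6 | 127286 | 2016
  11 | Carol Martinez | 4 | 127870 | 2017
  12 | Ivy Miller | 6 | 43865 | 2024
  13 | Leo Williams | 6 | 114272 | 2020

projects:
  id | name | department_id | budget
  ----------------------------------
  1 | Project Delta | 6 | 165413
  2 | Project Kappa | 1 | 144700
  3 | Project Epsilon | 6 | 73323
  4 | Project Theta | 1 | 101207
SELECT p.name, SUM(c.budget) AS sum_budget FROM projects c JOIN departments p ON c.department_id = p.id GROUP BY p.id, p.name

Execution result:
name | sum_budget
Support | 245907
HR | 238736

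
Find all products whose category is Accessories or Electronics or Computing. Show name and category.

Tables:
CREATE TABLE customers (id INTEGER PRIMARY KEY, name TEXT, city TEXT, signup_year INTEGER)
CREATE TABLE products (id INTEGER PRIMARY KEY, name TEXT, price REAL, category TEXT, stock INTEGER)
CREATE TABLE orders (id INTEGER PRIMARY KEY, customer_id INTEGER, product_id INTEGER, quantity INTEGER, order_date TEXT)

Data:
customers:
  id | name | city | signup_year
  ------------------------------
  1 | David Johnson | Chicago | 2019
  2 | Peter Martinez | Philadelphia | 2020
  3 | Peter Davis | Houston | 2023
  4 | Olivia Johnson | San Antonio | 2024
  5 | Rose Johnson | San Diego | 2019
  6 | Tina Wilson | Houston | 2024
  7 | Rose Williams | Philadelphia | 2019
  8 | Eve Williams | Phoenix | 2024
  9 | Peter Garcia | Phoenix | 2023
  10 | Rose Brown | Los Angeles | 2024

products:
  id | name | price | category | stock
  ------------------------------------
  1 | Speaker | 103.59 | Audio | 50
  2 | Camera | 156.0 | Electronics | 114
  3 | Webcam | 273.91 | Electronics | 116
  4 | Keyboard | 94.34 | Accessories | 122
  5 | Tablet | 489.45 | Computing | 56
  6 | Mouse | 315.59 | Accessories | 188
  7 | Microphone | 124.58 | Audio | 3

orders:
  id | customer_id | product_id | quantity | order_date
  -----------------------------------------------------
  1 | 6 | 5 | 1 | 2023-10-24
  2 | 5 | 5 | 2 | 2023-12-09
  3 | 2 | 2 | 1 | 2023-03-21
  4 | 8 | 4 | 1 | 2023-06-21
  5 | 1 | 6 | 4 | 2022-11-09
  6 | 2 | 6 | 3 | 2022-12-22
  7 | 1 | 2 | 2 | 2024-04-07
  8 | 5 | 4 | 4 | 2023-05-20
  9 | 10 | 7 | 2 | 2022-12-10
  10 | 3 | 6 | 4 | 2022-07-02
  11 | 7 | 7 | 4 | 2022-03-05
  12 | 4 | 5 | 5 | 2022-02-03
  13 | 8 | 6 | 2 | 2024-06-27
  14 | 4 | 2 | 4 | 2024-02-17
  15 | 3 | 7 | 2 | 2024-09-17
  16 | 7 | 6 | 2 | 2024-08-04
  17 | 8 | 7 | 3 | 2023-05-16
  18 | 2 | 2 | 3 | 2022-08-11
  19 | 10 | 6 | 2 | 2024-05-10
SELECT name, category FROM products WHERE category IN ('Accessories', 'Electronics', 'Computing')

Execution result:
name | category
Camera | Electronics
Webcam | Electronics
Keyboard | Accessories
Tablet | Computing
Mouse | Accessories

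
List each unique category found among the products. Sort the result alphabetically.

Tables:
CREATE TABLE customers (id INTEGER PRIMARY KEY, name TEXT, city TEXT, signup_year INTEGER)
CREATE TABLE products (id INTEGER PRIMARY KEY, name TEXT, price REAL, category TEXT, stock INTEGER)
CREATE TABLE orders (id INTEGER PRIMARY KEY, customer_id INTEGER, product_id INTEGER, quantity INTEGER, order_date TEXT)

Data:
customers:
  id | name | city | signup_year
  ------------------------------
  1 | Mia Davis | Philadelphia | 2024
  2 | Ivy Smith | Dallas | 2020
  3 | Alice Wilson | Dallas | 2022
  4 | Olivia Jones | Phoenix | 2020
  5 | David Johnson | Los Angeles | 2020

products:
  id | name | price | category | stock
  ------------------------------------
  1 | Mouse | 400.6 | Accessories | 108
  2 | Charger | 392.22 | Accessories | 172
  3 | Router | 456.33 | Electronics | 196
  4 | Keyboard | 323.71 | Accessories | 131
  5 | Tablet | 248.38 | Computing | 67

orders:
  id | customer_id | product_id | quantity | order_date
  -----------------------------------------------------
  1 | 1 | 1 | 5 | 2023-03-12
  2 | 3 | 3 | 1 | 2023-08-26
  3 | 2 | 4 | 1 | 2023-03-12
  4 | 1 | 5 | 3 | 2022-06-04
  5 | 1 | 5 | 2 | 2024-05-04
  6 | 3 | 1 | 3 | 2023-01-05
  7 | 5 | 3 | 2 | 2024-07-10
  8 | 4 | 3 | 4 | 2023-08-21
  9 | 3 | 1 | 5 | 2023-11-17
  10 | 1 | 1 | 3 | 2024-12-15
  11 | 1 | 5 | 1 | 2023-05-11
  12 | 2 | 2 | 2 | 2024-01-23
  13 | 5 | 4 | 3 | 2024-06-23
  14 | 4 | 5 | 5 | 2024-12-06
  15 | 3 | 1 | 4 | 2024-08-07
SELECT DISTINCT category FROM products ORDER BY category

Execution result:
category
Accessories
Computing
Electronics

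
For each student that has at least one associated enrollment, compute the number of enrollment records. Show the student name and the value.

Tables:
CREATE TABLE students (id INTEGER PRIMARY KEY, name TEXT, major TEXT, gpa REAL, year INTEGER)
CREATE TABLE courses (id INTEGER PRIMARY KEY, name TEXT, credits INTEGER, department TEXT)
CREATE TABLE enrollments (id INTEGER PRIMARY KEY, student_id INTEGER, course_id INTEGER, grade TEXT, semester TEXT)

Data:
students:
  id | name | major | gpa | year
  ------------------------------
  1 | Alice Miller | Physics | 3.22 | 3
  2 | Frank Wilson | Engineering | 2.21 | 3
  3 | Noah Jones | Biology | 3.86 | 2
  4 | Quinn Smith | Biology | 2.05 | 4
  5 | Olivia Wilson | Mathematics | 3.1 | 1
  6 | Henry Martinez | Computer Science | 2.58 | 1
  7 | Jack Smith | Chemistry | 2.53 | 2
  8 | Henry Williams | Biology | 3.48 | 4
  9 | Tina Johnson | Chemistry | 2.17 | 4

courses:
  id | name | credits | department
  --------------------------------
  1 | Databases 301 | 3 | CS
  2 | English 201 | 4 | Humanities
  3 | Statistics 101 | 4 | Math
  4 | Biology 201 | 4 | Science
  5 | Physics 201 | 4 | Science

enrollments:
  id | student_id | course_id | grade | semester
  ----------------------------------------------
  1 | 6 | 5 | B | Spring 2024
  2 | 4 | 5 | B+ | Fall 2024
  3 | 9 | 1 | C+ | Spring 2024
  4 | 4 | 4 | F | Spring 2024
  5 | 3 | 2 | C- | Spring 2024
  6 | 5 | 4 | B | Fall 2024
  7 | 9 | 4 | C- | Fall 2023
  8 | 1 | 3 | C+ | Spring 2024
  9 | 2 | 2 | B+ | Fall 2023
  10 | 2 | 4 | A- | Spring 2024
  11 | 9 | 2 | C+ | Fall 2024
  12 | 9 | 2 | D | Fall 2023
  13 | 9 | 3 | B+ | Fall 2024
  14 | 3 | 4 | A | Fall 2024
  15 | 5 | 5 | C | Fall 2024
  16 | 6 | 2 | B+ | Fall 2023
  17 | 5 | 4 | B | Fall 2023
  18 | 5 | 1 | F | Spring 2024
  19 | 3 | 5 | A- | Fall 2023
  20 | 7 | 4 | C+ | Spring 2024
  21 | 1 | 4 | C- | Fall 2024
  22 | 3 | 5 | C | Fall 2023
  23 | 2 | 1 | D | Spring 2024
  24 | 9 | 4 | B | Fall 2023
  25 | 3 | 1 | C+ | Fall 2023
SELECT p.name, COUNT(*) AS n FROM enrollments c JOIN students p ON c.student_id = p.id GROUP BY p.id, p.name

Execution result:
name | n
Alice Miller | 2
Frank Wilson | 3
Noah Jones | 5
Quinn Smith | 2
Olivia Wilson | 4
Henry Martinez | 2
Jack Smith | 1
Tina Johnson | 6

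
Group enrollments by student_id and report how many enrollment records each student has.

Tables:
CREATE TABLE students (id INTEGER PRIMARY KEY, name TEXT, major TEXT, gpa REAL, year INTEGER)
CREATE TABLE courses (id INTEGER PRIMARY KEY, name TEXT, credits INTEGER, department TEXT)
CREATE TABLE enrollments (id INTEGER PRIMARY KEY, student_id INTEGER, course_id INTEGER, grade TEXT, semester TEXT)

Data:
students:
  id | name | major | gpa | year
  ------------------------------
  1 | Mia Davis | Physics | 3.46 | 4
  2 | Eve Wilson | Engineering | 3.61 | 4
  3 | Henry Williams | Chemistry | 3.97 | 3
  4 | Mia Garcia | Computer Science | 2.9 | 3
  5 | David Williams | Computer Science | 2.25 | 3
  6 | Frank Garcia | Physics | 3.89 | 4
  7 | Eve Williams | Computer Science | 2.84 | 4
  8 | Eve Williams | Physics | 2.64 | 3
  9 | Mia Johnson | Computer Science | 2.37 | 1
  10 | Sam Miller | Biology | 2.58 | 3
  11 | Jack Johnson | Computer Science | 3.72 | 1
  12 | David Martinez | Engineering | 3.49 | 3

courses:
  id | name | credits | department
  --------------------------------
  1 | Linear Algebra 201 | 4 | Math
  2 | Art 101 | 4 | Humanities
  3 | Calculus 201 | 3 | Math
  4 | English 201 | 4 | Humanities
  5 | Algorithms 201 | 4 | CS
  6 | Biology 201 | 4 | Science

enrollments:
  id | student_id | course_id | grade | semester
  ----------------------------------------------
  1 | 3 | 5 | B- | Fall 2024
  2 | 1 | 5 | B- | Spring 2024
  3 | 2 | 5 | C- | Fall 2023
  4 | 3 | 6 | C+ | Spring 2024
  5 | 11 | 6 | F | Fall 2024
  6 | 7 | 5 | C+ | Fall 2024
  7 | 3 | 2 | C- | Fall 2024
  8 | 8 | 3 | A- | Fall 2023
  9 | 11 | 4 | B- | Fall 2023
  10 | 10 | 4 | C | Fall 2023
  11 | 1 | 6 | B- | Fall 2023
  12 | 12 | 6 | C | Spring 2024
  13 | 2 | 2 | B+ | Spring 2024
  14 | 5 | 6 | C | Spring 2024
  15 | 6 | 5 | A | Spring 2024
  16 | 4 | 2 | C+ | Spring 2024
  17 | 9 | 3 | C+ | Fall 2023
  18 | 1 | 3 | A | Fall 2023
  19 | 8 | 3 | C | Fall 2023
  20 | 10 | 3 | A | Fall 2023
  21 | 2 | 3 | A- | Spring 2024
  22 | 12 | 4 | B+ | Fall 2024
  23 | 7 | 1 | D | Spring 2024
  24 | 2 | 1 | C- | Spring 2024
SELECT student_id, COUNT(*) AS enrollment_count FROM enrollments GROUP BY student_id

Execution result:
student_id | enrollment_count
1 | 3
2 | 4
3 | 3
4 | 1
5 | 1
6 | 1
7 | 2
8 | 2
9 | 1
10 | 2
11 | 2
12 | 2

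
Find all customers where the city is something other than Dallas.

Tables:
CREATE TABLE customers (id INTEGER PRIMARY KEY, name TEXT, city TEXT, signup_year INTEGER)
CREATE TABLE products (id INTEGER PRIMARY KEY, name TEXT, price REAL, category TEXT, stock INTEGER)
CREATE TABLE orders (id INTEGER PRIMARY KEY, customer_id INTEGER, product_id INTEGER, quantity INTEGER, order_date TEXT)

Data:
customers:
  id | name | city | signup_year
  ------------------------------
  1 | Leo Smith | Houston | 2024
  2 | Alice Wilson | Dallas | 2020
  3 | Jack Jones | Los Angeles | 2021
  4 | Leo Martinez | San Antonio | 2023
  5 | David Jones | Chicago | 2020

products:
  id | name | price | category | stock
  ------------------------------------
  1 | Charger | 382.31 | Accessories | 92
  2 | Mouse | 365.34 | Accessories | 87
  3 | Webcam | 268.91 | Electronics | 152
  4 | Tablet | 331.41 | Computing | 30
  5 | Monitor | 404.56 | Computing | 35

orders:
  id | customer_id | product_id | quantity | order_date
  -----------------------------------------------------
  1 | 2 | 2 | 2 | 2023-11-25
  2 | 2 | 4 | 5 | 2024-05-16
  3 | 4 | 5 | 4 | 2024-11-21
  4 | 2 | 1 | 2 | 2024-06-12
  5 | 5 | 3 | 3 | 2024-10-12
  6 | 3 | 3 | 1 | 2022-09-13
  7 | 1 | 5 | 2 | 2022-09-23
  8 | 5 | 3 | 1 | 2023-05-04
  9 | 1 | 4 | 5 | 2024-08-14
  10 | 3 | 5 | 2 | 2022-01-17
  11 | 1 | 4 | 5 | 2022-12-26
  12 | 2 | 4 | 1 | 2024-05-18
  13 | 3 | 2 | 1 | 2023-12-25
SELECT name, city FROM customers WHERE city <> 'Dallas'

Execution result:
name | city
Leo Smith | Houston
Jack Jones | Los Angeles
Leo Martinez | San Antonio
David Jones | Chicago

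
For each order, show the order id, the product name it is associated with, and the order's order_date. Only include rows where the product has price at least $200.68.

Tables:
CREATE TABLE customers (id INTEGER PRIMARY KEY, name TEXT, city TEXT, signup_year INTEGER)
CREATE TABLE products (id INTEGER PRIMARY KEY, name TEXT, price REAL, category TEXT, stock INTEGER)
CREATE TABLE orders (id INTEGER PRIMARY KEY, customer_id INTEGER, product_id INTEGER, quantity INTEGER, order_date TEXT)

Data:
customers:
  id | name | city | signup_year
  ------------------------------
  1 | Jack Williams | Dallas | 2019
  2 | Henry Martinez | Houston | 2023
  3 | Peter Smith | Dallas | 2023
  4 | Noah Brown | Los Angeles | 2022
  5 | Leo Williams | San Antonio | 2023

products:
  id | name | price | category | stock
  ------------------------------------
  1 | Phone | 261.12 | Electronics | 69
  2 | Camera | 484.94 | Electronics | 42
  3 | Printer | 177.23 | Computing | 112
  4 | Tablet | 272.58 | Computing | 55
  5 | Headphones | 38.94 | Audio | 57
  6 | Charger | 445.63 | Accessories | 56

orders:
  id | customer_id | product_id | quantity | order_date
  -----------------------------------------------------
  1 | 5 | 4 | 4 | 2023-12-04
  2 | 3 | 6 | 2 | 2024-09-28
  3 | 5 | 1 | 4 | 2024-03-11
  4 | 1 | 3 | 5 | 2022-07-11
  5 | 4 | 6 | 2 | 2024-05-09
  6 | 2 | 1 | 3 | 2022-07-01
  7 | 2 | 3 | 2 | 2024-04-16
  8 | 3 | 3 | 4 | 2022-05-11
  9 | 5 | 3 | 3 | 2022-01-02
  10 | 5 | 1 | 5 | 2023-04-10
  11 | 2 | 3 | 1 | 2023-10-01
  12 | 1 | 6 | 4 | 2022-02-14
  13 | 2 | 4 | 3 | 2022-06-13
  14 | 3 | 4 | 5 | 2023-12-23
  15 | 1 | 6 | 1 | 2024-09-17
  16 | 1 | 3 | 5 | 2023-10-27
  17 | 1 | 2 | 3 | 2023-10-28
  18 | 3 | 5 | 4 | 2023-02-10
SELECT c.id, p.name AS product, c.order_date FROM orders c JOIN products p ON c.product_id = p.id WHERE p.price >= 200.68

Execution result:
id | product | order_date
1 | Tablet | 2023-12-04
2 | Charger | 2024-09-28
3 | Phone | 2024-03-11
5 | Charger | 2024-05-09
6 | Phone | 2022-07-01
10 | Phone | 2023-04-10
12 | Charger | 2022-02-14
13 | Tablet | 2022-06-13
14 | Tablet | 2023-12-23
15 | Charger | 2024-09-17
17 | Camera | 2023-10-28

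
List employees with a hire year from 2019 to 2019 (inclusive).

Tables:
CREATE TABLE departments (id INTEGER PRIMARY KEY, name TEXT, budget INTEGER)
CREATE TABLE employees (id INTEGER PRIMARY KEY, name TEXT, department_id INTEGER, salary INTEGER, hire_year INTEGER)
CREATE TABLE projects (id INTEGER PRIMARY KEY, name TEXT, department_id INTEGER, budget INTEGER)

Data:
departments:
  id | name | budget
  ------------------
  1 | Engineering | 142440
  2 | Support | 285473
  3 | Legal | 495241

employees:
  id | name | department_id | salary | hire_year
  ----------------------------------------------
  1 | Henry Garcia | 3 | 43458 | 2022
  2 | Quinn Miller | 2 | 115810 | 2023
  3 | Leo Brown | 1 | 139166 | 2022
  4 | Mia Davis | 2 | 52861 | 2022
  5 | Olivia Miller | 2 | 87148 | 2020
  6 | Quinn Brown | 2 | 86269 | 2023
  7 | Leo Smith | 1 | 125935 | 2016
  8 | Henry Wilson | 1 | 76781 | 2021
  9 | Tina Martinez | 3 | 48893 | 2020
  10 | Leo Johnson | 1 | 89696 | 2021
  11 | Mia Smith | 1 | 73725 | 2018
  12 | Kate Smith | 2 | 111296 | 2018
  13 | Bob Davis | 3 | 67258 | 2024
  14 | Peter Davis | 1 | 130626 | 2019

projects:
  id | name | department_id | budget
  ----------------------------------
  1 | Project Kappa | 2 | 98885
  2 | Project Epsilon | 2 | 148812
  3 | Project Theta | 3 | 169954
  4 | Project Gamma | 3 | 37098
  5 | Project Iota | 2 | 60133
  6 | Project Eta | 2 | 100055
SELECT name, hire_year FROM employees WHERE hire_year BETWEEN 2019 AND 2019

Execution result:
name | hire_year
Peter Davis | 2019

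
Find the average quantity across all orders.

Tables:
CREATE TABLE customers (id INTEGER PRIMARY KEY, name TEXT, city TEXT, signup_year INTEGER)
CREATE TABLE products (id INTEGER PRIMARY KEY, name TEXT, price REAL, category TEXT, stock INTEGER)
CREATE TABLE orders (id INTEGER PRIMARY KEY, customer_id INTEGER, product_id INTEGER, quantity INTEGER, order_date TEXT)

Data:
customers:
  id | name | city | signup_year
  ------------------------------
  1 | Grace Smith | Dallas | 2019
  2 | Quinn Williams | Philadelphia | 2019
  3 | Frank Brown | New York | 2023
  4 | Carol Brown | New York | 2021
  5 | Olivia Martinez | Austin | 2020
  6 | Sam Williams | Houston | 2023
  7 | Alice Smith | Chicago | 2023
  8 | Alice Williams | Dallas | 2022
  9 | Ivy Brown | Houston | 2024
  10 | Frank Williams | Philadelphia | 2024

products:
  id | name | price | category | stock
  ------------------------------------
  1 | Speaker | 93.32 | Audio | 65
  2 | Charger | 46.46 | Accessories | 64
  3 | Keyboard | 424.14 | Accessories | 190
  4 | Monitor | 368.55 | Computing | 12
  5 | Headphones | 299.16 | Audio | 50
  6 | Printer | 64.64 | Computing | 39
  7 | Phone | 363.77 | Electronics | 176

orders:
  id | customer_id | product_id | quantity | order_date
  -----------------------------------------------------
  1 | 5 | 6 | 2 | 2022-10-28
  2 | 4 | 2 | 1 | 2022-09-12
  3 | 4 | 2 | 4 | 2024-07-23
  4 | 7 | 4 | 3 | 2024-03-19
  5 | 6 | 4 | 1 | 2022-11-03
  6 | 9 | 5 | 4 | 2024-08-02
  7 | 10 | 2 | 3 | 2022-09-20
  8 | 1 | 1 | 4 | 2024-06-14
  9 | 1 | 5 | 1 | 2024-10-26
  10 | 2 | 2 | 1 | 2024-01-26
SELECT AVG(quantity) FROM orders

Execution result:
2.40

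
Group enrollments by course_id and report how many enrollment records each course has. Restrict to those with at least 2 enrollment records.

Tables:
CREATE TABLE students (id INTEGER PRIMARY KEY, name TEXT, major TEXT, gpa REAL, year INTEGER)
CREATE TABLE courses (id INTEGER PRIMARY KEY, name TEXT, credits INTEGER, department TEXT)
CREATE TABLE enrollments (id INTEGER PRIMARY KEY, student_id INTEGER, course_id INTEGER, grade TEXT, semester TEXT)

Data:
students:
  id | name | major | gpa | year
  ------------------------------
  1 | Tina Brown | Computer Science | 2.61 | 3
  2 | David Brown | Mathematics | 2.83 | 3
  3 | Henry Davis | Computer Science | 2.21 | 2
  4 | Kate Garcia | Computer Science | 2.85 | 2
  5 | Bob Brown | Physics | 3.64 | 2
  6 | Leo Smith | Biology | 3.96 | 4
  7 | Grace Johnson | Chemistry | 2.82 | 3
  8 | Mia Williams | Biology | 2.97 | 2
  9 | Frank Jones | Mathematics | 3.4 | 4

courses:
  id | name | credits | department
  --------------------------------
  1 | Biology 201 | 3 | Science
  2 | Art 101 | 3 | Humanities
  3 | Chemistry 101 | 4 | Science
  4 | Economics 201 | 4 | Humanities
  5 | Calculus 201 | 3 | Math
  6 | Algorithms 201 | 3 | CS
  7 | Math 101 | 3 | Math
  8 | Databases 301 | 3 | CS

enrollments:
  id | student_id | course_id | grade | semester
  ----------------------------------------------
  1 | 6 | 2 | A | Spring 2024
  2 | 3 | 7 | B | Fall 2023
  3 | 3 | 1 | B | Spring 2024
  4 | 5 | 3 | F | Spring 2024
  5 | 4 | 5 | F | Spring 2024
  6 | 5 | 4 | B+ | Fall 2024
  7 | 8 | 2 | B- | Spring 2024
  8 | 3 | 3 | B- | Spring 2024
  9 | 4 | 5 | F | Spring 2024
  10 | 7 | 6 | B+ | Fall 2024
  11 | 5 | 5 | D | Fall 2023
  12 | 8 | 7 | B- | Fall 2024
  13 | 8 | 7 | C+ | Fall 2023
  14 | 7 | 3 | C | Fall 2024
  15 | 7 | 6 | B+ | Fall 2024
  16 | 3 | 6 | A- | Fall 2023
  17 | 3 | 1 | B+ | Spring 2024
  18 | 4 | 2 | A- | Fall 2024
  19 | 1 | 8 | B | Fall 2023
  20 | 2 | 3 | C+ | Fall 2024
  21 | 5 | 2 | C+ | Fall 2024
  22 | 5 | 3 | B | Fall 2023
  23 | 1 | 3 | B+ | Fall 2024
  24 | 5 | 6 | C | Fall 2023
SELECT course_id, COUNT(*) AS enrollment_count FROM enrollments GROUP BY course_id HAVING COUNT(*) >= 2

Execution result:
course_id | enrollment_count
1 | 2
2 | 4
3 | 6
5 | 3
6 | 4
7 | 3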